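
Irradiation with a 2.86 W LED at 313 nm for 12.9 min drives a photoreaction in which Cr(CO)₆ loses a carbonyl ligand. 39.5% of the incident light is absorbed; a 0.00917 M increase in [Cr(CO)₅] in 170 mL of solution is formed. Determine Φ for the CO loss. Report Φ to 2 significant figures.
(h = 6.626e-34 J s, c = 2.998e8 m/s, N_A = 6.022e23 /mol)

Φ = 0.68

Product: (0.00917 M)(0.17 L) = 0.001559 mol.
Photon energy at 313 nm: hc/λ = (6.626e-34)(2.998e8)/(313e-9) = 6.347e-19 J.
Energy delivered: (2.86 W)(774 s) = 2214 J.
Photons incident: 2214 / 6.347e-19 = 3.488e21, i.e. 3.488e21/6.022e23 = 0.005792 mol.
Photons absorbed: 0.395 × 0.005792 = 0.002288 mol.
Φ = 0.001559 mol / 0.002288 mol photons = 0.68.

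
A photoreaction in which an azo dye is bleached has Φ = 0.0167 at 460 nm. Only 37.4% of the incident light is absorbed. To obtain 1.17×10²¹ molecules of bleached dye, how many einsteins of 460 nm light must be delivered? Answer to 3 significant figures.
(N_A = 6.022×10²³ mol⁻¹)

Product: 1.17×10²¹ / 6.022×10²³ = 0.001943 mol.
Photons that must be absorbed: 0.001943 / 0.0167 = 0.1163 mol.
Incident photons needed: 0.1163 / 0.374 = 0.3110 mol.

0.311 einstein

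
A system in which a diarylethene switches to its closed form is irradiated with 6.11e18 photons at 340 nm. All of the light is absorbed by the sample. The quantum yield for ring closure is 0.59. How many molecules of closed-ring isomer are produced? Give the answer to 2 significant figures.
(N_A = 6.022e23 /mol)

Moles of photons: 6.11e18 / 6.022e23 = 1.015e-5 mol.
Product: Φ × n_abs = 0.59 × 1.015e-5 = 5.988e-6 mol.
As a count: 5.988e-6 × 6.022e23 = 3.6e18.

3.6e18 molecules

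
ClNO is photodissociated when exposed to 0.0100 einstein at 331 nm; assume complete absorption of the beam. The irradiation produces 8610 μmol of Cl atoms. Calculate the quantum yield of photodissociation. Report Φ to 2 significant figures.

Φ = 0.86

Product: 8610 μmol = 0.00861 mol.
Φ = 0.00861 mol / 0.0100 mol photons = 0.86.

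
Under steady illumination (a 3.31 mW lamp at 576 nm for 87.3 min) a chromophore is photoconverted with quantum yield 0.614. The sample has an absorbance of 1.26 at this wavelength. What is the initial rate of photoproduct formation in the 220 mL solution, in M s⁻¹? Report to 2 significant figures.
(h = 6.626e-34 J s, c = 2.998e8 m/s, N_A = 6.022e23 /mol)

Photon energy at 576 nm: hc/λ = (6.626e-34)(2.998e8)/(576e-9) = 3.449e-19 J.
Energy delivered: (3.31 mW)(5238 s) = 17.34 J.
Photons incident: 17.34 / 3.449e-19 = 5.028e19, i.e. 5.028e19/6.022e23 = 8.349e-5 mol.
Fraction absorbed: 1 − 10^(−1.26) = 0.9450.
Photons absorbed: 0.9450 × 8.349e-5 = 7.890e-5 mol.
Product formed: 0.614 × 7.890e-5 = 4.844e-5 mol.
Rate: 4.844e-5 mol / (5238 s × 0.22 L) = 4.2e-8 M s⁻¹.

4.2e-8 M s⁻¹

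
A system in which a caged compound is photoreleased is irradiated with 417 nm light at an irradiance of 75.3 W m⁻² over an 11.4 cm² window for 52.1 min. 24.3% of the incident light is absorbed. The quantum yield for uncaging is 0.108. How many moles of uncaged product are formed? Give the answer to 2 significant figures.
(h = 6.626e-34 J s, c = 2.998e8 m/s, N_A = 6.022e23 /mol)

2.5e-5 mol

Photon energy at 417 nm: hc/λ = (6.626e-34)(2.998e8)/(417e-9) = 4.764e-19 J.
Energy delivered: (75.3 W m⁻²)(11.4e-4 m²)(3126 s) = 268.3 J.
Photons incident: 268.3 / 4.764e-19 = 5.632e20, i.e. 5.632e20/6.022e23 = 9.352e-4 mol.
Photons absorbed: 0.243 × 9.352e-4 = 2.273e-4 mol.
Product: Φ × n_abs = 0.108 × 2.273e-4 = 2.455e-5 mol.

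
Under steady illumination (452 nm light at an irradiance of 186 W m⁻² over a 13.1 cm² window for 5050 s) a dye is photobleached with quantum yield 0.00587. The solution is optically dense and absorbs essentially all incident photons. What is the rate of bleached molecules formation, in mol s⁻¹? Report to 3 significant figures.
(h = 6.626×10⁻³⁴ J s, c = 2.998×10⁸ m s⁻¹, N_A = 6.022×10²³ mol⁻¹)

5.40×10⁻⁹ mol s⁻¹

Photon energy at 452 nm: hc/λ = (6.626×10⁻³⁴)(2.998×10⁸)/(452×10⁻⁹) = 4.395×10⁻¹⁹ J.
Energy delivered: (186 W m⁻²)(13.1×10⁻⁴ m²)(5050 s) = 1230 J.
Photons incident: 1230 / 4.395×10⁻¹⁹ = 2.799×10²¹, i.e. 2.799×10²¹/6.022×10²³ = 0.004648 mol.
Product formed: 0.00587 × 0.004648 = 2.728×10⁻⁵ mol.
Rate: 2.728×10⁻⁵ / 5050 s = 5.40×10⁻⁹ mol s⁻¹.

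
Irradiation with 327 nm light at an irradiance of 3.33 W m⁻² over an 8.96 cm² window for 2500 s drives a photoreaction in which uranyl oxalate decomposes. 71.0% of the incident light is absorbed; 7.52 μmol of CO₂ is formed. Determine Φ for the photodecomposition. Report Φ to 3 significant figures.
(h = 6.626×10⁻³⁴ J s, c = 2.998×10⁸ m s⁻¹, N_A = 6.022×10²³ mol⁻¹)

Φ = 0.519

Product: 7.52 μmol = 7.52×10⁻⁶ mol.
Photon energy at 327 nm: hc/λ = (6.626×10⁻³⁴)(2.998×10⁸)/(327×10⁻⁹) = 6.075×10⁻¹⁹ J.
Energy delivered: (3.33 W m⁻²)(8.96×10⁻⁴ m²)(2500 s) = 7.459 J.
Photons incident: 7.459 / 6.075×10⁻¹⁹ = 1.228×10¹⁹, i.e. 1.228×10¹⁹/6.022×10²³ = 2.039×10⁻⁵ mol.
Photons absorbed: 0.710 × 2.039×10⁻⁵ = 1.448×10⁻⁵ mol.
Φ = 7.52×10⁻⁶ mol / 1.448×10⁻⁵ mol photons = 0.519.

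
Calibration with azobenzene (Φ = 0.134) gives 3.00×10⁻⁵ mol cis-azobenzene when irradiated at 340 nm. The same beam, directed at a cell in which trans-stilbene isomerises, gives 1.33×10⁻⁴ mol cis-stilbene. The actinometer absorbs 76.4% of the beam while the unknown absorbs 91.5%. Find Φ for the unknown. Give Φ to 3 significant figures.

Φ = 0.496

Photons absorbed by the actinometer: 3.00×10⁻⁵ / 0.134 = 2.239×10⁻⁴ mol.
Incident flux: 2.239×10⁻⁴ / 0.764 = 2.931×10⁻⁴ einstein.
Absorbed by unknown: 0.915 × 2.931×10⁻⁴ = 2.682×10⁻⁴ mol.
Φ(unknown) = 1.33×10⁻⁴ / 2.682×10⁻⁴ = 0.496.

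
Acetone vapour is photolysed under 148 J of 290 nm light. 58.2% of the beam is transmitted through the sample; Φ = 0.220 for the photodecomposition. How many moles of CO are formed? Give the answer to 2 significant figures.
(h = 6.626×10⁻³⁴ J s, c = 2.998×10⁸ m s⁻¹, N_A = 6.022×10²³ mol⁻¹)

Photon energy at 290 nm: hc/λ = (6.626×10⁻³⁴)(2.998×10⁸)/(290×10⁻⁹) = 6.850×10⁻¹⁹ J.
Photons incident: 148 / 6.850×10⁻¹⁹ = 2.161×10²⁰, i.e. 2.161×10²⁰/6.022×10²³ = 3.589×10⁻⁴ mol.
Fraction absorbed: 1 − 58.2/100 = 0.4180.
Photons absorbed: 0.4180 × 3.589×10⁻⁴ = 1.500×10⁻⁴ mol.
Product: Φ × n_abs = 0.220 × 1.500×10⁻⁴ = 3.300×10⁻⁵ mol.

3.3×10⁻⁵ mol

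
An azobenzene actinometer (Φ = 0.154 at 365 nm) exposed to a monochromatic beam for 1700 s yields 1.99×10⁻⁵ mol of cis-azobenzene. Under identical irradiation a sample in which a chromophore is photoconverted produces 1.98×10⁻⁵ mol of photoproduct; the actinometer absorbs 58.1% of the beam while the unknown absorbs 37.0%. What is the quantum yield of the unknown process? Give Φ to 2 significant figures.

Photons absorbed by the actinometer: 1.99×10⁻⁵ / 0.154 = 1.292×10⁻⁴ mol.
Incident flux: 1.292×10⁻⁴ / 0.581 = 2.224×10⁻⁴ einstein.
Absorbed by unknown: 0.370 × 2.224×10⁻⁴ = 8.229×10⁻⁵ mol.
Φ(unknown) = 1.98×10⁻⁵ / 8.229×10⁻⁵ = 0.24.

Φ = 0.24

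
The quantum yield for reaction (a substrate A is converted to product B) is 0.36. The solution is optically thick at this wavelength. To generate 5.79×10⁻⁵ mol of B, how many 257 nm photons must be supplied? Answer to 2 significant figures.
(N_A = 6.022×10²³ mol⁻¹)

9.7×10¹⁹ photons

Photons that must be absorbed: 5.79×10⁻⁵ / 0.36 = 1.608×10⁻⁴ mol.
Photon count: 1.608×10⁻⁴ × 6.022×10²³ = 9.7×10¹⁹.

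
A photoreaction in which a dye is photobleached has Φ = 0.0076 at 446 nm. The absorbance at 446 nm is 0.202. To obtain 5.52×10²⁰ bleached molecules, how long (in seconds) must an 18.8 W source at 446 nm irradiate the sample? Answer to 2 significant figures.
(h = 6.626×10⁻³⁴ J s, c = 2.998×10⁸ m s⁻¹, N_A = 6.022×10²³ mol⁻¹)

t ≈ 4600 s

Product: 5.52×10²⁰ / 6.022×10²³ = 9.166×10⁻⁴ mol.
Photons that must be absorbed: 9.166×10⁻⁴ / 0.0076 = 0.1206 mol.
Fraction absorbed: 1 − 10^(−0.202) = 0.3719.
Incident photons needed: 0.1206 / 0.3719 = 0.3243 mol.
Photon energy: hc/λ = 4.454×10⁻¹⁹ J; per mole, 2.682×10⁵ J mol⁻¹.
Energy required: 0.3243 × 2.682×10⁵ = 8.698×10⁴ J.
Time: 8.698×10⁴ J / 18.8 W = 4600 s.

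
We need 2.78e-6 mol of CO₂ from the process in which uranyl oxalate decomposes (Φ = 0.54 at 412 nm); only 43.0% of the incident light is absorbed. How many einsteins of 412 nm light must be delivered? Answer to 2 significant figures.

1.2e-5 einstein

Photons that must be absorbed: 2.78e-6 / 0.54 = 5.148e-6 mol.
Incident photons needed: 5.148e-6 / 0.430 = 1.197e-5 mol.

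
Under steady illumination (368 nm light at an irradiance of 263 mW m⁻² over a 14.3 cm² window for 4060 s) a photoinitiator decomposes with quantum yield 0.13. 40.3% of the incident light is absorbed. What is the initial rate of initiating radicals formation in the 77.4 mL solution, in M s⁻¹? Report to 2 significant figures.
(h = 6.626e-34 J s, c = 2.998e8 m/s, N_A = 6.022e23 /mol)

Photon energy at 368 nm: hc/λ = (6.626e-34)(2.998e8)/(368e-9) = 5.398e-19 J.
Energy delivered: (263 mW m⁻²)(14.3e-4 m²)(4060 s) = 1.527 J.
Photons incident: 1.527 / 5.398e-19 = 2.829e18, i.e. 2.829e18/6.022e23 = 4.698e-6 mol.
Photons absorbed: 0.403 × 4.698e-6 = 1.893e-6 mol.
Product formed: 0.13 × 1.893e-6 = 2.461e-7 mol.
Rate: 2.461e-7 mol / (4060 s × 0.0774 L) = 7.8e-10 M s⁻¹.

7.8e-10 M s⁻¹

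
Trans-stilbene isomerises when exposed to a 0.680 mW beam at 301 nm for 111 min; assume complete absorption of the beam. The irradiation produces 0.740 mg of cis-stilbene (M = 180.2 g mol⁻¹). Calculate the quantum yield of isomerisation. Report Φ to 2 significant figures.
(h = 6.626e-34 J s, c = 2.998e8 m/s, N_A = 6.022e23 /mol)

Φ = 0.36

Product: 0.740 mg / 180.2 g mol⁻¹ = 4.107e-6 mol.
Photon energy at 301 nm: hc/λ = (6.626e-34)(2.998e8)/(301e-9) = 6.600e-19 J.
Energy delivered: (0.680 mW)(6660 s) = 4.529 J.
Photons incident: 4.529 / 6.600e-19 = 6.862e18, i.e. 6.862e18/6.022e23 = 1.139e-5 mol.
Φ = 4.107e-6 mol / 1.139e-5 mol photons = 0.36.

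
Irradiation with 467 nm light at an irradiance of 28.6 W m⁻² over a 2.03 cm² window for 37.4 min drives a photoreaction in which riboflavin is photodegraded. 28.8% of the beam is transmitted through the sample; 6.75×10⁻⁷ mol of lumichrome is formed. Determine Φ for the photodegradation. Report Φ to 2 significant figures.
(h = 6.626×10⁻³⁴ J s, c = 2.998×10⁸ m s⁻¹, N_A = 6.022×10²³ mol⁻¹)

Photon energy at 467 nm: hc/λ = (6.626×10⁻³⁴)(2.998×10⁸)/(467×10⁻⁹) = 4.254×10⁻¹⁹ J.
Energy delivered: (28.6 W m⁻²)(2.03×10⁻⁴ m²)(2244 s) = 13.03 J.
Photons incident: 13.03 / 4.254×10⁻¹⁹ = 3.063×10¹⁹, i.e. 3.063×10¹⁹/6.022×10²³ = 5.086×10⁻⁵ mol.
Fraction absorbed: 1 − 28.8/100 = 0.7120.
Photons absorbed: 0.7120 × 5.086×10⁻⁵ = 3.621×10⁻⁵ mol.
Φ = 6.75×10⁻⁷ mol / 3.621×10⁻⁵ mol photons = 0.019.

Φ = 0.019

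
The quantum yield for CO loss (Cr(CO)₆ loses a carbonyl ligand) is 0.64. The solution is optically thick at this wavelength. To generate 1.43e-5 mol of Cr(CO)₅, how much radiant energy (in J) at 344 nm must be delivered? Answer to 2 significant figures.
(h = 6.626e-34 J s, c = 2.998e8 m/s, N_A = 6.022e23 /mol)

Photons that must be absorbed: 1.43e-5 / 0.64 = 2.234e-5 mol.
Photon energy: hc/λ = 5.775e-19 J; per mole, 3.478e5 J mol⁻¹.
Energy required: 2.234e-5 × 3.478e5 = 7.8 J.

7.8 J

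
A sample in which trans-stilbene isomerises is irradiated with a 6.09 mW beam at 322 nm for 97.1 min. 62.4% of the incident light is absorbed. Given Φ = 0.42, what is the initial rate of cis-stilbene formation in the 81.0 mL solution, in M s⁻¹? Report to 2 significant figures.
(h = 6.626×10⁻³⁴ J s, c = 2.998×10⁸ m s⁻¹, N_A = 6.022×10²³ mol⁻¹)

5.3×10⁻⁸ M s⁻¹

Photon energy at 322 nm: hc/λ = (6.626×10⁻³⁴)(2.998×10⁸)/(322×10⁻⁹) = 6.169×10⁻¹⁹ J.
Energy delivered: (6.09 mW)(5826 s) = 35.48 J.
Photons incident: 35.48 / 6.169×10⁻¹⁹ = 5.751×10¹⁹, i.e. 5.751×10¹⁹/6.022×10²³ = 9.550×10⁻⁵ mol.
Photons absorbed: 0.624 × 9.550×10⁻⁵ = 5.959×10⁻⁵ mol.
Product formed: 0.42 × 5.959×10⁻⁵ = 2.503×10⁻⁵ mol.
Rate: 2.503×10⁻⁵ mol / (5826 s × 0.081 L) = 5.3×10⁻⁸ M s⁻¹.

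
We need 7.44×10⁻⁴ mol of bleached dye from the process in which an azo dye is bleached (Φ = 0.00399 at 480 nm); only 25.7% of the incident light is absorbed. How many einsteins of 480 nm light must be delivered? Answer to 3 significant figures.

Photons that must be absorbed: 7.44×10⁻⁴ / 0.00399 = 0.1865 mol.
Incident photons needed: 0.1865 / 0.257 = 0.7257 mol.

0.726 einstein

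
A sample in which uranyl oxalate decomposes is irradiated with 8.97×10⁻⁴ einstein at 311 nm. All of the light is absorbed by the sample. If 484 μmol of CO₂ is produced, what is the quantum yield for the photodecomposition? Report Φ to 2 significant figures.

Product: 484 μmol = 4.84×10⁻⁴ mol.
Φ = 4.84×10⁻⁴ mol / 8.97×10⁻⁴ mol photons = 0.54.

Φ = 0.54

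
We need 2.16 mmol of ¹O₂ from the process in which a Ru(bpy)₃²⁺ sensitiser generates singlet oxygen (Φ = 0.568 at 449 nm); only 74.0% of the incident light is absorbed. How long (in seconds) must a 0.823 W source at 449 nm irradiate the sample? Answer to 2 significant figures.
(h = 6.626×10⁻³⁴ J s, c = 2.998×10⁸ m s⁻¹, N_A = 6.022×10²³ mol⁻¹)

t ≈ 1700 s

Product: 2.16 mmol = 0.00216 mol.
Photons that must be absorbed: 0.00216 / 0.568 = 0.003803 mol.
Incident photons needed: 0.003803 / 0.740 = 0.005139 mol.
Photon energy: hc/λ = 4.424×10⁻¹⁹ J; per mole, 2.664×10⁵ J mol⁻¹.
Energy required: 0.005139 × 2.664×10⁵ = 1369 J.
Time: 1369 J / 0.823 W = 1700 s.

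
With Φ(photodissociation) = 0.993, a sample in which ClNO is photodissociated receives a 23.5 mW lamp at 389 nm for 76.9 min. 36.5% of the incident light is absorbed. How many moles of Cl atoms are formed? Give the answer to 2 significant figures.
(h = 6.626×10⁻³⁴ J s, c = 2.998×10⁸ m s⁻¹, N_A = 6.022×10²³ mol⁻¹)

Photon energy at 389 nm: hc/λ = (6.626×10⁻³⁴)(2.998×10⁸)/(389×10⁻⁹) = 5.107×10⁻¹⁹ J.
Energy delivered: (23.5 mW)(4614 s) = 108.4 J.
Photons incident: 108.4 / 5.107×10⁻¹⁹ = 2.123×10²⁰, i.e. 2.123×10²⁰/6.022×10²³ = 3.525×10⁻⁴ mol.
Photons absorbed: 0.365 × 3.525×10⁻⁴ = 1.287×10⁻⁴ mol.
Product: Φ × n_abs = 0.993 × 1.287×10⁻⁴ = 1.278×10⁻⁴ mol.

1.3×10⁻⁴ mol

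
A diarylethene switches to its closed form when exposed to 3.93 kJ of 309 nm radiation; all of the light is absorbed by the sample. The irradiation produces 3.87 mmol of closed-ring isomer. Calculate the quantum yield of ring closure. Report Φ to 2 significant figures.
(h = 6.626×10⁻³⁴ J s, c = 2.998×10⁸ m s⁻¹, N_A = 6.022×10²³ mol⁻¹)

Φ = 0.38

Product: 3.87 mmol = 0.00387 mol.
Photon energy at 309 nm: hc/λ = (6.626×10⁻³⁴)(2.998×10⁸)/(309×10⁻⁹) = 6.429×10⁻¹⁹ J.
Incident energy: 3.93 kJ = 3930 J.
Photons incident: 3930 / 6.429×10⁻¹⁹ = 6.113×10²¹, i.e. 6.113×10²¹/6.022×10²³ = 0.01015 mol.
Φ = 0.00387 mol / 0.01015 mol photons = 0.38.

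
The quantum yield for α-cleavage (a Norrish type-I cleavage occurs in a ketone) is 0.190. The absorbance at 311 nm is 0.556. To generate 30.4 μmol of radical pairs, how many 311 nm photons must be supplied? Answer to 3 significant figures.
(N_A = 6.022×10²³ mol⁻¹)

Product: 30.4 μmol = 3.04×10⁻⁵ mol.
Photons that must be absorbed: 3.04×10⁻⁵ / 0.190 = 1.600×10⁻⁴ mol.
Fraction absorbed: 1 − 10^(−0.556) = 0.7220.
Incident photons needed: 1.600×10⁻⁴ / 0.7220 = 2.216×10⁻⁴ mol.
Photon count: 2.216×10⁻⁴ × 6.022×10²³ = 1.33×10²⁰.

1.33×10²⁰ photons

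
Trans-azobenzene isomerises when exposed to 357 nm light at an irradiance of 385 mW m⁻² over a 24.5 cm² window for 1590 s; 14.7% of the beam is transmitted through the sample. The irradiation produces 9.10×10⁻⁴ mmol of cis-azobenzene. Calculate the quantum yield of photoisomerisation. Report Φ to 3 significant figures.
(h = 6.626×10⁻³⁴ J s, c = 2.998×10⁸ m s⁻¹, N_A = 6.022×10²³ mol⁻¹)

Product: 9.10×10⁻⁴ mmol = 9.10×10⁻⁷ mol.
Photon energy at 357 nm: hc/λ = (6.626×10⁻³⁴)(2.998×10⁸)/(357×10⁻⁹) = 5.564×10⁻¹⁹ J.
Energy delivered: (385 mW m⁻²)(24.5×10⁻⁴ m²)(1590 s) = 1.500 J.
Photons incident: 1.500 / 5.564×10⁻¹⁹ = 2.696×10¹⁸, i.e. 2.696×10¹⁸/6.022×10²³ = 4.477×10⁻⁶ mol.
Fraction absorbed: 1 − 14.7/100 = 0.8530.
Photons absorbed: 0.8530 × 4.477×10⁻⁶ = 3.819×10⁻⁶ mol.
Φ = 9.10×10⁻⁷ mol / 3.819×10⁻⁶ mol photons = 0.238.

Φ = 0.238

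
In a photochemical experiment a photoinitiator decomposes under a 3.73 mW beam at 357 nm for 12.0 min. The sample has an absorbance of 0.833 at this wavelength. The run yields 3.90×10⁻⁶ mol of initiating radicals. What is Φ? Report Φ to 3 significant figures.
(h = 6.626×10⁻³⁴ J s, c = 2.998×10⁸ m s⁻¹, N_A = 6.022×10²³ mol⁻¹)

Photon energy at 357 nm: hc/λ = (6.626×10⁻³⁴)(2.998×10⁸)/(357×10⁻⁹) = 5.564×10⁻¹⁹ J.
Energy delivered: (3.73 mW)(720 s) = 2.686 J.
Photons incident: 2.686 / 5.564×10⁻¹⁹ = 4.827×10¹⁸, i.e. 4.827×10¹⁸/6.022×10²³ = 8.016×10⁻⁶ mol.
Fraction absorbed: 1 − 10^(−0.833) = 0.8531.
Photons absorbed: 0.8531 × 8.016×10⁻⁶ = 6.838×10⁻⁶ mol.
Φ = 3.90×10⁻⁶ mol / 6.838×10⁻⁶ mol photons = 0.570.

Φ = 0.570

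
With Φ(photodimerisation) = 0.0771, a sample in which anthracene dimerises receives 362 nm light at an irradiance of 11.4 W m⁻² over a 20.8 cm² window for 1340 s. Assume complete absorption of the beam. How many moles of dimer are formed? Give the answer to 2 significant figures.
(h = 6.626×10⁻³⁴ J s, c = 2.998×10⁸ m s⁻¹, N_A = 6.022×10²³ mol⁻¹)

7.4×10⁻⁶ mol

Photon energy at 362 nm: hc/λ = (6.626×10⁻³⁴)(2.998×10⁸)/(362×10⁻⁹) = 5.487×10⁻¹⁹ J.
Energy delivered: (11.4 W m⁻²)(20.8×10⁻⁴ m²)(1340 s) = 31.77 J.
Photons incident: 31.77 / 5.487×10⁻¹⁹ = 5.790×10¹⁹, i.e. 5.790×10¹⁹/6.022×10²³ = 9.615×10⁻⁵ mol.
Product: Φ × n_abs = 0.0771 × 9.615×10⁻⁵ = 7.413×10⁻⁶ mol.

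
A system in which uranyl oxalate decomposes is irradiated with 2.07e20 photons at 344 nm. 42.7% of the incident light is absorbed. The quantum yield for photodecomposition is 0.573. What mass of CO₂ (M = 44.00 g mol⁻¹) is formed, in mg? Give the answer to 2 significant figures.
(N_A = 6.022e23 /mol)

3.7 mg

Moles of photons: 2.07e20 / 6.022e23 = 3.437e-4 mol.
Photons absorbed: 0.427 × 3.437e-4 = 1.468e-4 mol.
Product: Φ × n_abs = 0.573 × 1.468e-4 = 8.412e-5 mol.
Mass: 8.412e-5 × 44.00 = 0.003701 g = 3.7 mg.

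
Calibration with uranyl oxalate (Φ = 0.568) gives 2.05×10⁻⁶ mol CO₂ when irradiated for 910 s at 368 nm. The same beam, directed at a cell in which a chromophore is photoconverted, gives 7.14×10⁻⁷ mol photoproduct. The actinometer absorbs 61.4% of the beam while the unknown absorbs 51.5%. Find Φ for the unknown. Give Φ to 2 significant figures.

Φ = 0.24

Photons absorbed by the actinometer: 2.05×10⁻⁶ / 0.568 = 3.609×10⁻⁶ mol.
Incident flux: 3.609×10⁻⁶ / 0.614 = 5.878×10⁻⁶ einstein.
Absorbed by unknown: 0.515 × 5.878×10⁻⁶ = 3.027×10⁻⁶ mol.
Φ(unknown) = 7.14×10⁻⁷ / 3.027×10⁻⁶ = 0.24.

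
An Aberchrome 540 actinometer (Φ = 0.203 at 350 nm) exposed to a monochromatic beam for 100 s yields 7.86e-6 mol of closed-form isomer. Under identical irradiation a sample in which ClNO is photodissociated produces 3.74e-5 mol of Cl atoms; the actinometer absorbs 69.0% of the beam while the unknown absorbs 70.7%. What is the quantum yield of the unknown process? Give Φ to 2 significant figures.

Photons absorbed by the actinometer: 7.86e-6 / 0.203 = 3.872e-5 mol.
Incident flux: 3.872e-5 / 0.690 = 5.612e-5 einstein.
Absorbed by unknown: 0.707 × 5.612e-5 = 3.968e-5 mol.
Φ(unknown) = 3.74e-5 / 3.968e-5 = 0.94.

Φ = 0.94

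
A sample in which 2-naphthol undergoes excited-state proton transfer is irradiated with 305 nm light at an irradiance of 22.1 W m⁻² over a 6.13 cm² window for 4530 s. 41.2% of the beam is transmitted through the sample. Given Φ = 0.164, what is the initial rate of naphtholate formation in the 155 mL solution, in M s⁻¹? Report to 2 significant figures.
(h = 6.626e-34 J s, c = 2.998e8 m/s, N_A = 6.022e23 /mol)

Photon energy at 305 nm: hc/λ = (6.626e-34)(2.998e8)/(305e-9) = 6.513e-19 J.
Energy delivered: (22.1 W m⁻²)(6.13e-4 m²)(4530 s) = 61.37 J.
Photons incident: 61.37 / 6.513e-19 = 9.423e19, i.e. 9.423e19/6.022e23 = 1.565e-4 mol.
Fraction absorbed: 1 − 41.2/100 = 0.5880.
Photons absorbed: 0.5880 × 1.565e-4 = 9.202e-5 mol.
Product formed: 0.164 × 9.202e-5 = 1.509e-5 mol.
Rate: 1.509e-5 mol / (4530 s × 0.155 L) = 2.1e-8 M s⁻¹.

2.1e-8 M s⁻¹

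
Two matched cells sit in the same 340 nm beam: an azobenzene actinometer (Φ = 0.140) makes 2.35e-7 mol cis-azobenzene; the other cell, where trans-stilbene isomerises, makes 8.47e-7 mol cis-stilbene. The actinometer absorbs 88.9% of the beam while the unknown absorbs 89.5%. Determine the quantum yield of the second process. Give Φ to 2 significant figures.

Photons absorbed by the actinometer: 2.35e-7 / 0.140 = 1.679e-6 mol.
Incident flux: 1.679e-6 / 0.889 = 1.889e-6 einstein.
Absorbed by unknown: 0.895 × 1.889e-6 = 1.691e-6 mol.
Φ(unknown) = 8.47e-7 / 1.691e-6 = 0.50.

Φ = 0.50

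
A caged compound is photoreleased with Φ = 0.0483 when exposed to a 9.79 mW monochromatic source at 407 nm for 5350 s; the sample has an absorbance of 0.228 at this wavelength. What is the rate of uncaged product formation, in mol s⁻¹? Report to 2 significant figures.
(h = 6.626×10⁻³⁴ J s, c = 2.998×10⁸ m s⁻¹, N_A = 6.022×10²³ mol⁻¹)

6.6×10⁻¹⁰ mol s⁻¹

Photon energy at 407 nm: hc/λ = (6.626×10⁻³⁴)(2.998×10⁸)/(407×10⁻⁹) = 4.881×10⁻¹⁹ J.
Energy delivered: (9.79 mW)(5350 s) = 52.38 J.
Photons incident: 52.38 / 4.881×10⁻¹⁹ = 1.073×10²⁰, i.e. 1.073×10²⁰/6.022×10²³ = 1.782×10⁻⁴ mol.
Fraction absorbed: 1 − 10^(−0.228) = 0.4084.
Photons absorbed: 0.4084 × 1.782×10⁻⁴ = 7.278×10⁻⁵ mol.
Product formed: 0.0483 × 7.278×10⁻⁵ = 3.515×10⁻⁶ mol.
Rate: 3.515×10⁻⁶ / 5350 s = 6.6×10⁻¹⁰ mol s⁻¹.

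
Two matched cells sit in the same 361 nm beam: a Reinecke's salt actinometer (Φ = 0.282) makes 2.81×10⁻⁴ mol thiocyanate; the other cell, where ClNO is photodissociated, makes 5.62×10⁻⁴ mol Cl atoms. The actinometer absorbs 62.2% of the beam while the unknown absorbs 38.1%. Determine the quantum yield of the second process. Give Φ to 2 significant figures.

Photons absorbed by the actinometer: 2.81×10⁻⁴ / 0.282 = 9.965×10⁻⁴ mol.
Incident flux: 9.965×10⁻⁴ / 0.622 = 0.001602 einstein.
Absorbed by unknown: 0.381 × 0.001602 = 6.104×10⁻⁴ mol.
Φ(unknown) = 5.62×10⁻⁴ / 6.104×10⁻⁴ = 0.92.

Φ = 0.92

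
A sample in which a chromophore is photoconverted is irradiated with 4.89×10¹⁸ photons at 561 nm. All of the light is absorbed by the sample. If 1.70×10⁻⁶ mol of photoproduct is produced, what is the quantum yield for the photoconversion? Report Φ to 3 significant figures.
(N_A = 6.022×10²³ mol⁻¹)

Moles of photons: 4.89×10¹⁸ / 6.022×10²³ = 8.120×10⁻⁶ mol.
Φ = 1.70×10⁻⁶ mol / 8.120×10⁻⁶ mol photons = 0.209.

Φ = 0.209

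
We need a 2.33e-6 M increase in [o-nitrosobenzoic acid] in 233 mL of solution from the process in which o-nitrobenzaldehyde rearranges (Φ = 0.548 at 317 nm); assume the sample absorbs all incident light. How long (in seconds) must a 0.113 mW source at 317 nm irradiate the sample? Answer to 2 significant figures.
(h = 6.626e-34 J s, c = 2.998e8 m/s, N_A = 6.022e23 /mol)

Product: (2.33e-6 M)(0.233 L) = 5.429e-7 mol.
Photons that must be absorbed: 5.429e-7 / 0.548 = 9.907e-7 mol.
Photon energy: hc/λ = 6.266e-19 J; per mole, 3.773e5 J mol⁻¹.
Energy required: 9.907e-7 × 3.773e5 = 0.3738 J.
Time: 0.3738 J / 0.000113 W = 3300 s.

t ≈ 3300 s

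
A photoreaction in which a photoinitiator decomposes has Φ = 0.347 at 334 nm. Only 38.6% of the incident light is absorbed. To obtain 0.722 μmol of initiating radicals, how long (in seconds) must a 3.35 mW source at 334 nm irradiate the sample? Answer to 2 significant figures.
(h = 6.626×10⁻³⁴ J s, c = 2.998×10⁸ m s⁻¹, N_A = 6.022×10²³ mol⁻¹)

t ≈ 580 s

Product: 0.722 μmol = 7.22×10⁻⁷ mol.
Photons that must be absorbed: 7.22×10⁻⁷ / 0.347 = 2.081×10⁻⁶ mol.
Incident photons needed: 2.081×10⁻⁶ / 0.386 = 5.391×10⁻⁶ mol.
Photon energy: hc/λ = 5.948×10⁻¹⁹ J; per mole, 3.582×10⁵ J mol⁻¹.
Energy required: 5.391×10⁻⁶ × 3.582×10⁵ = 1.931 J.
Time: 1.931 J / 0.00335 W = 580 s.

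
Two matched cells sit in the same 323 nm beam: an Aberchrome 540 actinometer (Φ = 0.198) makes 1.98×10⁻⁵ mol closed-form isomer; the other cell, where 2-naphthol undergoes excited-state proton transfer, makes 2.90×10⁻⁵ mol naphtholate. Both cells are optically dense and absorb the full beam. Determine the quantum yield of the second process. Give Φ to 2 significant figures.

Φ = 0.29

Photons absorbed by the actinometer: 1.98×10⁻⁵ / 0.198 = 1.000×10⁻⁴ mol.
Φ(unknown) = 2.90×10⁻⁵ / 1.000×10⁻⁴ = 0.29.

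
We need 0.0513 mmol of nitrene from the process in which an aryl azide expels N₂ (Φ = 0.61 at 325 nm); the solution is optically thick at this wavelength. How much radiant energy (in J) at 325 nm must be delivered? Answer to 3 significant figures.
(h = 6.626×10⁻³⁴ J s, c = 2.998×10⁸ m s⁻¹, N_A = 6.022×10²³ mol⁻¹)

Product: 0.0513 mmol = 5.13×10⁻⁵ mol.
Photons that must be absorbed: 5.13×10⁻⁵ / 0.61 = 8.410×10⁻⁵ mol.
Photon energy: hc/λ = 6.112×10⁻¹⁹ J; per mole, 3.681×10⁵ J mol⁻¹.
Energy required: 8.410×10⁻⁵ × 3.681×10⁵ = 31.0 J.

31.0 J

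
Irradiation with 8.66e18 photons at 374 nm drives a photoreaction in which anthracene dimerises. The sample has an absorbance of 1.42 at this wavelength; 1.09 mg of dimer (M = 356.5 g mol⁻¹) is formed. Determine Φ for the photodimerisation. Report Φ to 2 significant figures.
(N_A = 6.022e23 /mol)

Product: 1.09 mg / 356.5 g mol⁻¹ = 3.058e-6 mol.
Moles of photons: 8.66e18 / 6.022e23 = 1.438e-5 mol.
Fraction absorbed: 1 − 10^(−1.42) = 0.9620.
Photons absorbed: 0.9620 × 1.438e-5 = 1.383e-5 mol.
Φ = 3.058e-6 mol / 1.383e-5 mol photons = 0.22.

Φ = 0.22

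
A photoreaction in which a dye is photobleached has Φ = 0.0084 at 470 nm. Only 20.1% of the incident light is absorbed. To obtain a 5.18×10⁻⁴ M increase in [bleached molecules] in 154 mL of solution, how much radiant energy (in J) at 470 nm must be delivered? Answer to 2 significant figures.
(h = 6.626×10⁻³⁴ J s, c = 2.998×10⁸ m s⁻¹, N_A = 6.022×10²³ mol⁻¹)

Product: (5.18×10⁻⁴ M)(0.154 L) = 7.977×10⁻⁵ mol.
Photons that must be absorbed: 7.977×10⁻⁵ / 0.0084 = 0.009496 mol.
Incident photons needed: 0.009496 / 0.201 = 0.04724 mol.
Photon energy: hc/λ = 4.227×10⁻¹⁹ J; per mole, 2.545×10⁵ J mol⁻¹.
Energy required: 0.04724 × 2.545×10⁵ = 1.2×10⁴ J.

1.2×10⁴ J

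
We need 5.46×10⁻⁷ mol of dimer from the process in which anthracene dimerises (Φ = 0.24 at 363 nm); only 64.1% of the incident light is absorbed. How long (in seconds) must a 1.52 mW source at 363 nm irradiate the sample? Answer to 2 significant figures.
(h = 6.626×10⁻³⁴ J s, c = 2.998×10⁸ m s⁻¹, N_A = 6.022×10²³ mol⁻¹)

Photons that must be absorbed: 5.46×10⁻⁷ / 0.24 = 2.275×10⁻⁶ mol.
Incident photons needed: 2.275×10⁻⁶ / 0.641 = 3.549×10⁻⁶ mol.
Photon energy: hc/λ = 5.472×10⁻¹⁹ J; per mole, 3.295×10⁵ J mol⁻¹.
Energy required: 3.549×10⁻⁶ × 3.295×10⁵ = 1.169 J.
Time: 1.169 J / 0.00152 W = 770 s.

t ≈ 770 s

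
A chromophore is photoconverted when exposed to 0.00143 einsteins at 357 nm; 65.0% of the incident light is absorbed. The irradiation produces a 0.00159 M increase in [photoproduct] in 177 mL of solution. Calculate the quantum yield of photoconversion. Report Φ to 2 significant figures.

Φ = 0.30

Product: (0.00159 M)(0.177 L) = 2.814×10⁻⁴ mol.
Photons absorbed: 0.650 × 0.00143 = 9.295×10⁻⁴ mol.
Φ = 2.814×10⁻⁴ mol / 9.295×10⁻⁴ mol photons = 0.30.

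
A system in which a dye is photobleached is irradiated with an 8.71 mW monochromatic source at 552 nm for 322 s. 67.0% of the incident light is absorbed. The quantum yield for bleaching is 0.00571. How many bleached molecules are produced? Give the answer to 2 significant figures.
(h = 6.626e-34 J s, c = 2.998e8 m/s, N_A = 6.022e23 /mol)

Photon energy at 552 nm: hc/λ = (6.626e-34)(2.998e8)/(552e-9) = 3.599e-19 J.
Energy delivered: (8.71 mW)(322 s) = 2.805 J.
Photons incident: 2.805 / 3.599e-19 = 7.794e18, i.e. 7.794e18/6.022e23 = 1.294e-5 mol.
Photons absorbed: 0.670 × 1.294e-5 = 8.670e-6 mol.
Product: Φ × n_abs = 0.00571 × 8.670e-6 = 4.951e-8 mol.
As a count: 4.951e-8 × 6.022e23 = 3.0e16.

3.0e16 bleached molecules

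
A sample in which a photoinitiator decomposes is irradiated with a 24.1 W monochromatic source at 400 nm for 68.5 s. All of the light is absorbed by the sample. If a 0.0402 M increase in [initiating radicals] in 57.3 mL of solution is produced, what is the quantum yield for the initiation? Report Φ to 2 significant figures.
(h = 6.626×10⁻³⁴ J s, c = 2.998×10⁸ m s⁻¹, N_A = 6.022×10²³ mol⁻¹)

Product: (0.0402 M)(0.0573 L) = 0.002303 mol.
Photon energy at 400 nm: hc/λ = (6.626×10⁻³⁴)(2.998×10⁸)/(400×10⁻⁹) = 4.966×10⁻¹⁹ J.
Energy delivered: (24.1 W)(68.5 s) = 1651 J.
Photons incident: 1651 / 4.966×10⁻¹⁹ = 3.325×10²¹, i.e. 3.325×10²¹/6.022×10²³ = 0.005521 mol.
Φ = 0.002303 mol / 0.005521 mol photons = 0.42.

Φ = 0.42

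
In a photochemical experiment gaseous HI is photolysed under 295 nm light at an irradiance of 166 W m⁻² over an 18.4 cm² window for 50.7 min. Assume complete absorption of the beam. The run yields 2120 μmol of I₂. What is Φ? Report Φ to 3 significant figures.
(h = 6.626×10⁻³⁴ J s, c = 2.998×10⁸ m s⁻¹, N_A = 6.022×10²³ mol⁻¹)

Product: 2120 μmol = 0.00212 mol.
Photon energy at 295 nm: hc/λ = (6.626×10⁻³⁴)(2.998×10⁸)/(295×10⁻⁹) = 6.734×10⁻¹⁹ J.
Energy delivered: (166 W m⁻²)(18.4×10⁻⁴ m²)(3042 s) = 929.1 J.
Photons incident: 929.1 / 6.734×10⁻¹⁹ = 1.380×10²¹, i.e. 1.380×10²¹/6.022×10²³ = 0.002292 mol.
Φ = 0.00212 mol / 0.002292 mol photons = 0.925.

Φ = 0.925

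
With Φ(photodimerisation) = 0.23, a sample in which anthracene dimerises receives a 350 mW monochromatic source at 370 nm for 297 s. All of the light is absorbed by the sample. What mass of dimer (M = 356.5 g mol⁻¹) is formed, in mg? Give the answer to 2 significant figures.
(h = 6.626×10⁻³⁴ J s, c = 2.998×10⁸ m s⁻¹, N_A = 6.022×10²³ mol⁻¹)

Photon energy at 370 nm: hc/λ = (6.626×10⁻³⁴)(2.998×10⁸)/(370×10⁻⁹) = 5.369×10⁻¹⁹ J.
Energy delivered: (350 mW)(297 s) = 103.9 J.
Photons incident: 103.9 / 5.369×10⁻¹⁹ = 1.935×10²⁰, i.e. 1.935×10²⁰/6.022×10²³ = 3.213×10⁻⁴ mol.
Product: Φ × n_abs = 0.23 × 3.213×10⁻⁴ = 7.390×10⁻⁵ mol.
Mass: 7.390×10⁻⁵ × 356.5 = 0.02635 g = 26 mg.

26 mg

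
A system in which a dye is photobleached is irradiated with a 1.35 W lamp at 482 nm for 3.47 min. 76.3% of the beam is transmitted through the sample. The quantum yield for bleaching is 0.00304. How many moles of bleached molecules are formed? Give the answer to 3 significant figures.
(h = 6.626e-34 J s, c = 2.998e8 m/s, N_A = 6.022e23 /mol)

Photon energy at 482 nm: hc/λ = (6.626e-34)(2.998e8)/(482e-9) = 4.121e-19 J.
Energy delivered: (1.35 W)(208.2 s) = 281.1 J.
Photons incident: 281.1 / 4.121e-19 = 6.821e20, i.e. 6.821e20/6.022e23 = 0.001133 mol.
Fraction absorbed: 1 − 76.3/100 = 0.2370.
Photons absorbed: 0.2370 × 0.001133 = 2.685e-4 mol.
Product: Φ × n_abs = 0.00304 × 2.685e-4 = 8.162e-7 mol.

8.16e-7 mol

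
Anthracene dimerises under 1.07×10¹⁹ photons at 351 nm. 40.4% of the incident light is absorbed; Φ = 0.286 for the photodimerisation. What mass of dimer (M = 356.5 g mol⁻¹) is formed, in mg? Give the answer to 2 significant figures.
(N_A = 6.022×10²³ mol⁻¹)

0.73 mg

Moles of photons: 1.07×10¹⁹ / 6.022×10²³ = 1.777×10⁻⁵ mol.
Photons absorbed: 0.404 × 1.777×10⁻⁵ = 7.179×10⁻⁶ mol.
Product: Φ × n_abs = 0.286 × 7.179×10⁻⁶ = 2.053×10⁻⁶ mol.
Mass: 2.053×10⁻⁶ × 356.5 = 7.319×10⁻⁴ g = 0.73 mg.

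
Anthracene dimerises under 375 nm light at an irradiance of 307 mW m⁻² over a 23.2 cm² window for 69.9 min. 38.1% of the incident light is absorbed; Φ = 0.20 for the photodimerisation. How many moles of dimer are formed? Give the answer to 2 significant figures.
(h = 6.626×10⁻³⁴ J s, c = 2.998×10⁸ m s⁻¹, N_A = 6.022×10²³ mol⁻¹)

Photon energy at 375 nm: hc/λ = (6.626×10⁻³⁴)(2.998×10⁸)/(375×10⁻⁹) = 5.297×10⁻¹⁹ J.
Energy delivered: (307 mW m⁻²)(23.2×10⁻⁴ m²)(4194 s) = 2.987 J.
Photons incident: 2.987 / 5.297×10⁻¹⁹ = 5.639×10¹⁸, i.e. 5.639×10¹⁸/6.022×10²³ = 9.364×10⁻⁶ mol.
Photons absorbed: 0.381 × 9.364×10⁻⁶ = 3.568×10⁻⁶ mol.
Product: Φ × n_abs = 0.20 × 3.568×10⁻⁶ = 7.136×10⁻⁷ mol.

7.1×10⁻⁷ mol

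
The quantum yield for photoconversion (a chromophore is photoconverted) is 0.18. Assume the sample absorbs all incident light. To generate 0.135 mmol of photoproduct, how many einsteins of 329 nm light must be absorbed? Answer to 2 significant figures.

7.5×10⁻⁴ einstein

Product: 0.135 mmol = 1.35×10⁻⁴ mol.
Photons that must be absorbed: 1.35×10⁻⁴ / 0.18 = 7.500×10⁻⁴ mol.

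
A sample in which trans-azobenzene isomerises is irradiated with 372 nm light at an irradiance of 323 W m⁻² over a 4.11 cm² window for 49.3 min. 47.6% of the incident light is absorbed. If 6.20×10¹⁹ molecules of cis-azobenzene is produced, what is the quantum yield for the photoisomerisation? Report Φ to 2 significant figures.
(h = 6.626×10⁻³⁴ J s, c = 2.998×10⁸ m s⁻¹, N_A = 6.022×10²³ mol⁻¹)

Φ = 0.18

Product: 6.20×10¹⁹ / 6.022×10²³ = 1.030×10⁻⁴ mol.
Photon energy at 372 nm: hc/λ = (6.626×10⁻³⁴)(2.998×10⁸)/(372×10⁻⁹) = 5.340×10⁻¹⁹ J.
Energy delivered: (323 W m⁻²)(4.11×10⁻⁴ m²)(2958 s) = 392.7 J.
Photons incident: 392.7 / 5.340×10⁻¹⁹ = 7.354×10²⁰, i.e. 7.354×10²⁰/6.022×10²³ = 0.001221 mol.
Photons absorbed: 0.476 × 0.001221 = 5.812×10⁻⁴ mol.
Φ = 1.030×10⁻⁴ mol / 5.812×10⁻⁴ mol photons = 0.18.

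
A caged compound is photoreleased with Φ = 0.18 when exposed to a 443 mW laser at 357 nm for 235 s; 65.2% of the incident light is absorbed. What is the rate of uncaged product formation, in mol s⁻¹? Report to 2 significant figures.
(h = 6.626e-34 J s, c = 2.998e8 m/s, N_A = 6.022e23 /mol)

1.6e-7 mol s⁻¹

Photon energy at 357 nm: hc/λ = (6.626e-34)(2.998e8)/(357e-9) = 5.564e-19 J.
Energy delivered: (443 mW)(235 s) = 104.1 J.
Photons incident: 104.1 / 5.564e-19 = 1.871e20, i.e. 1.871e20/6.022e23 = 3.107e-4 mol.
Photons absorbed: 0.652 × 3.107e-4 = 2.026e-4 mol.
Product formed: 0.18 × 2.026e-4 = 3.647e-5 mol.
Rate: 3.647e-5 / 235 s = 1.6e-7 mol s⁻¹.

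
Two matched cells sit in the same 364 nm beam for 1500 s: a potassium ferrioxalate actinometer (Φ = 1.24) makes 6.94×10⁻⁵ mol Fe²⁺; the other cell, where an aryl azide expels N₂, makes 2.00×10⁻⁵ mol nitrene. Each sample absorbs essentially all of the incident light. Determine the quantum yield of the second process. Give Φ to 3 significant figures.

Φ = 0.357

Photons absorbed by the actinometer: 6.94×10⁻⁵ / 1.24 = 5.597×10⁻⁵ mol.
Φ(unknown) = 2.00×10⁻⁵ / 5.597×10⁻⁵ = 0.357.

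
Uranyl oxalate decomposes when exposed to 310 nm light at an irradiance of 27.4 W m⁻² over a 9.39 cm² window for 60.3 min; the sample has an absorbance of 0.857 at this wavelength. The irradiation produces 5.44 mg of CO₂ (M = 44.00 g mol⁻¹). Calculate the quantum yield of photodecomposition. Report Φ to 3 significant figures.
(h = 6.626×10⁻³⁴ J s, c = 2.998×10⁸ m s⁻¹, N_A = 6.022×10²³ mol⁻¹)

Φ = 0.595

Product: 5.44 mg / 44.00 g mol⁻¹ = 1.236×10⁻⁴ mol.
Photon energy at 310 nm: hc/λ = (6.626×10⁻³⁴)(2.998×10⁸)/(310×10⁻⁹) = 6.408×10⁻¹⁹ J.
Energy delivered: (27.4 W m⁻²)(9.39×10⁻⁴ m²)(3618 s) = 93.09 J.
Photons incident: 93.09 / 6.408×10⁻¹⁹ = 1.453×10²⁰, i.e. 1.453×10²⁰/6.022×10²³ = 2.413×10⁻⁴ mol.
Fraction absorbed: 1 − 10^(−0.857) = 0.8610.
Photons absorbed: 0.8610 × 2.413×10⁻⁴ = 2.078×10⁻⁴ mol.
Φ = 1.236×10⁻⁴ mol / 2.078×10⁻⁴ mol photons = 0.595.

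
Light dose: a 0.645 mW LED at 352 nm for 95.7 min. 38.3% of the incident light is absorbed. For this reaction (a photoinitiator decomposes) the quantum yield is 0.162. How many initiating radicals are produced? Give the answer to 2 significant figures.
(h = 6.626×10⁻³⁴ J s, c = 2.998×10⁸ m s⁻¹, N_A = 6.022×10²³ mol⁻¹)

4.1×10¹⁷ initiating radicals

Photon energy at 352 nm: hc/λ = (6.626×10⁻³⁴)(2.998×10⁸)/(352×10⁻⁹) = 5.643×10⁻¹⁹ J.
Energy delivered: (0.645 mW)(5742 s) = 3.704 J.
Photons incident: 3.704 / 5.643×10⁻¹⁹ = 6.564×10¹⁸, i.e. 6.564×10¹⁸/6.022×10²³ = 1.090×10⁻⁵ mol.
Photons absorbed: 0.383 × 1.090×10⁻⁵ = 4.175×10⁻⁶ mol.
Product: Φ × n_abs = 0.162 × 4.175×10⁻⁶ = 6.764×10⁻⁷ mol.
As a count: 6.764×10⁻⁷ × 6.022×10²³ = 4.1×10¹⁷.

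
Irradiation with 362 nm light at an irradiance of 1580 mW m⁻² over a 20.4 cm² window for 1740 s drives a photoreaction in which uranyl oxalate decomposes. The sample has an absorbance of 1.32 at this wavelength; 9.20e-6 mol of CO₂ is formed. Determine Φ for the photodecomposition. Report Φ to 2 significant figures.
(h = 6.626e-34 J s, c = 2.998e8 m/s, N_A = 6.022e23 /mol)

Photon energy at 362 nm: hc/λ = (6.626e-34)(2.998e8)/(362e-9) = 5.487e-19 J.
Energy delivered: (1580 mW m⁻²)(20.4e-4 m²)(1740 s) = 5.608 J.
Photons incident: 5.608 / 5.487e-19 = 1.022e19, i.e. 1.022e19/6.022e23 = 1.697e-5 mol.
Fraction absorbed: 1 − 10^(−1.32) = 0.9521.
Photons absorbed: 0.9521 × 1.697e-5 = 1.616e-5 mol.
Φ = 9.20e-6 mol / 1.616e-5 mol photons = 0.57.

Φ = 0.57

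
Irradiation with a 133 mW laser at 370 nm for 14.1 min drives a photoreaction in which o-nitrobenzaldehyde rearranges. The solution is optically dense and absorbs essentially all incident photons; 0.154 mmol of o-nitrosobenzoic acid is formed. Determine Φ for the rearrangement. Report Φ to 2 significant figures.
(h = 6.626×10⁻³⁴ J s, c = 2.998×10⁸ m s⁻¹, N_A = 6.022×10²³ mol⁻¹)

Φ = 0.44

Product: 0.154 mmol = 1.54×10⁻⁴ mol.
Photon energy at 370 nm: hc/λ = (6.626×10⁻³⁴)(2.998×10⁸)/(370×10⁻⁹) = 5.369×10⁻¹⁹ J.
Energy delivered: (133 mW)(846 s) = 112.5 J.
Photons incident: 112.5 / 5.369×10⁻¹⁹ = 2.095×10²⁰, i.e. 2.095×10²⁰/6.022×10²³ = 3.479×10⁻⁴ mol.
Φ = 1.54×10⁻⁴ mol / 3.479×10⁻⁴ mol photons = 0.44.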